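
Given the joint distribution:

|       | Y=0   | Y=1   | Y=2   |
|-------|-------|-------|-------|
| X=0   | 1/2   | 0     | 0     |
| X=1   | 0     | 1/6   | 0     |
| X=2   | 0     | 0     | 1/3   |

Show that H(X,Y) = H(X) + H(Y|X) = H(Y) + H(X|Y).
Marginal P(X) (row sums):
  P(X=0) = 1/2 + 0 + 0 = 1/2
  P(X=1) = 0 + 1/6 + 0 = 1/6
  P(X=2) = 0 + 0 + 1/3 = 1/3
Marginal P(Y) (column sums):
  P(Y=0) = 1/2 + 0 + 0 = 1/2
  P(Y=1) = 0 + 1/6 + 0 = 1/6
  P(Y=2) = 0 + 0 + 1/3 = 1/3

Decomposition 1: H(X) + H(Y|X)
H(X) = -[(1/2)·log₂(1/2) + (1/6)·log₂(1/6) + (1/3)·log₂(1/3)]
  = 0.5000 + 0.4308 + 0.5283
  = 1.4591 bits
H(Y|X) = -Σ P(X,Y)·log₂ P(Y|X), where P(Y|X) = P(X,Y) / P(X)
  (cells with P(X,Y) = 0 contribute 0)
  (X=0,Y=0): P(Y|X) = (1/2)/(1/2) = 1;  -(1/2)·log₂(1) = 0.0000
  (X=1,Y=1): P(Y|X) = (1/6)/(1/6) = 1;  -(1/6)·log₂(1) = 0.0000
  (X=2,Y=2): P(Y|X) = (1/3)/(1/3) = 1;  -(1/3)·log₂(1) = 0.0000
H(Y|X) = 0.0000 + 0.0000 + 0.0000
  = 0.0000 bits
H(X) + H(Y|X) = 1.4591 + 0.0000 = 1.4591 bits

Decomposition 2: H(Y) + H(X|Y)
H(Y) = -[(1/2)·log₂(1/2) + (1/6)·log₂(1/6) + (1/3)·log₂(1/3)]
  = 0.5000 + 0.4308 + 0.5283
  = 1.4591 bits
H(X|Y) = -Σ P(X,Y)·log₂ P(X|Y), where P(X|Y) = P(X,Y) / P(Y)
  (cells with P(X,Y) = 0 contribute 0)
  (X=0,Y=0): P(X|Y) = (1/2)/(1/2) = 1;  -(1/2)·log₂(1) = 0.0000
  (X=1,Y=1): P(X|Y) = (1/6)/(1/6) = 1;  -(1/6)·log₂(1) = 0.0000
  (X=2,Y=2): P(X|Y) = (1/3)/(1/3) = 1;  -(1/3)·log₂(1) = 0.0000
H(X|Y) = 0.0000 + 0.0000 + 0.0000
  = 0.0000 bits
H(Y) + H(X|Y) = 1.4591 + 0.0000 = 1.4591 bits

Direct computation of the joint entropy:
H(X,Y) = -[(1/2)·log₂(1/2) + (1/6)·log₂(1/6) + (1/3)·log₂(1/3)]
  = 0.5000 + 0.4308 + 0.5283
  = 1.4591 bits

All three agree: H(X,Y) = 1.4591 bits ✓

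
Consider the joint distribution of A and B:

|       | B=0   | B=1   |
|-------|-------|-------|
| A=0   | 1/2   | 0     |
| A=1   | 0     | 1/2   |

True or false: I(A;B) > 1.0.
Marginal P(A) (row sums):
  P(A=0) = 1/2 + 0 = 1/2
  P(A=1) = 0 + 1/2 = 1/2
Marginal P(B) (column sums):
  P(B=0) = 1/2 + 0 = 1/2
  P(B=1) = 0 + 1/2 = 1/2

H(A) = -[(1/2)·log₂(1/2) + (1/2)·log₂(1/2)]
  = 0.5000 + 0.5000
  = 1.0000 bits
H(B) = -[(1/2)·log₂(1/2) + (1/2)·log₂(1/2)]
  = 0.5000 + 0.5000
  = 1.0000 bits
H(A,B) = -[(1/2)·log₂(1/2) + (1/2)·log₂(1/2)]
  = 0.5000 + 0.5000
  = 1.0000 bits

I(A;B) = H(A) + H(B) - H(A,B)
  = 1.0000 + 1.0000 - 1.0000
  = 1.0000 bits

False. I(A;B) = 1.0000 bits, which is ≤ 1.0 bits.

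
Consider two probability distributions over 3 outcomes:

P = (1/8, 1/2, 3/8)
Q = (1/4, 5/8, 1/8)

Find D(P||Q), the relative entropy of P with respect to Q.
D(P||Q) = Σ P(i) log₂(P(i)/Q(i))
  i=0: (1/8) × log₂((1/8)/(1/4)) = (1/8) × log₂(1/2) = -0.1250
  i=1: (1/2) × log₂((1/2)/(5/8)) = (1/2) × log₂(4/5) = -0.1610
  i=2: (3/8) × log₂((3/8)/(1/8)) = (3/8) × log₂(3) = 0.5944
D(P||Q) = -0.1250 - 0.1610 + 0.5944
  = 0.3084 bits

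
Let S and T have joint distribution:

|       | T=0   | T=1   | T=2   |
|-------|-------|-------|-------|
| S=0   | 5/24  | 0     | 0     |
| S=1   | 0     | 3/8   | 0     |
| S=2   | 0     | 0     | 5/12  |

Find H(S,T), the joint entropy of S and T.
H(S,T) = -Σ P(S,T) log₂ P(S,T), summed over the non-zero cells:
H(S,T) = -[(5/24)·log₂(5/24) + (3/8)·log₂(3/8) + (5/12)·log₂(5/12)]
  = 0.4715 + 0.5306 + 0.5263
  = 1.5284 bits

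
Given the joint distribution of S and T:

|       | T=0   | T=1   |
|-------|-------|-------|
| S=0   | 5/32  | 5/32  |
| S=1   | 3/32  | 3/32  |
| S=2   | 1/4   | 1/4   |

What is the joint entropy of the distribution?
H(S,T) = -Σ P(S,T) log₂ P(S,T), summed over the non-zero cells:
H(S,T) = -[(5/32)·log₂(5/32) + (5/32)·log₂(5/32) + (3/32)·log₂(3/32) + (3/32)·log₂(3/32) + (1/4)·log₂(1/4) + (1/4)·log₂(1/4)]
  = 0.4184 + 0.4184 + 0.3202 + 0.3202 + 0.5000 + 0.5000
  = 2.4772 bits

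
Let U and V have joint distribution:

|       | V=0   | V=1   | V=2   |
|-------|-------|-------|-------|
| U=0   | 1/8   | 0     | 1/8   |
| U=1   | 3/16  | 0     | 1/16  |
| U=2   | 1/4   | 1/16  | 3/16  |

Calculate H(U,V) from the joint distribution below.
H(U,V) = -Σ P(U,V) log₂ P(U,V), summed over the non-zero cells:
H(U,V) = -[(1/8)·log₂(1/8) + (1/8)·log₂(1/8) + (3/16)·log₂(3/16) + (1/16)·log₂(1/16) + (1/4)·log₂(1/4) + (1/16)·log₂(1/16) + (3/16)·log₂(3/16)]
  = 0.3750 + 0.3750 + 0.4528 + 0.2500 + 0.5000 + 0.2500 + 0.4528
  = 2.6556 bits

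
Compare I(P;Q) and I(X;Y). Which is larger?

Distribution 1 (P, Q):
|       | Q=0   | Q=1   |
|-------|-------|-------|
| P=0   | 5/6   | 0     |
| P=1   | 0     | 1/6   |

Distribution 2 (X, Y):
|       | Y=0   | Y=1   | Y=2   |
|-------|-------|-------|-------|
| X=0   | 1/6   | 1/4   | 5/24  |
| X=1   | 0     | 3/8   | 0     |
Distribution 1 (P, Q):
Marginal P(P) (row sums):
  P(P=0) = 5/6 + 0 = 5/6
  P(P=1) = 0 + 1/6 = 1/6
Marginal P(Q) (column sums):
  P(Q=0) = 5/6 + 0 = 5/6
  P(Q=1) = 0 + 1/6 = 1/6

H(P) = -[(5/6)·log₂(5/6) + (1/6)·log₂(1/6)]
  = 0.2192 + 0.4308
  = 0.6500 bits
H(Q) = -[(5/6)·log₂(5/6) + (1/6)·log₂(1/6)]
  = 0.2192 + 0.4308
  = 0.6500 bits
H(P,Q) = -[(5/6)·log₂(5/6) + (1/6)·log₂(1/6)]
  = 0.2192 + 0.4308
  = 0.6500 bits

I(P;Q) = H(P) + H(Q) - H(P,Q)
  = 0.6500 + 0.6500 - 0.6500
  = 0.6500 bits

Distribution 2 (X, Y):
Marginal P(X) (row sums):
  P(X=0) = 1/6 + 1/4 + 5/24 = 5/8
  P(X=1) = 0 + 3/8 + 0 = 3/8
Marginal P(Y) (column sums):
  P(Y=0) = 1/6 + 0 = 1/6
  P(Y=1) = 1/4 + 3/8 = 5/8
  P(Y=2) = 5/24 + 0 = 5/24

H(X) = -[(5/8)·log₂(5/8) + (3/8)·log₂(3/8)]
  = 0.4238 + 0.5306
  = 0.9544 bits
H(Y) = -[(1/6)·log₂(1/6) + (5/8)·log₂(5/8) + (5/24)·log₂(5/24)]
  = 0.4308 + 0.4238 + 0.4715
  = 1.3261 bits
H(X,Y) = -[(1/6)·log₂(1/6) + (1/4)·log₂(1/4) + (5/24)·log₂(5/24) + (3/8)·log₂(3/8)]
  = 0.4308 + 0.5000 + 0.4715 + 0.5306
  = 1.9329 bits

I(X;Y) = H(X) + H(Y) - H(X,Y)
  = 0.9544 + 1.3261 - 1.9329
  = 0.3476 bits

I(P;Q) = 0.6500 bits > I(X;Y) = 0.3476 bits, so (P, Q) has the higher mutual information (stronger dependence).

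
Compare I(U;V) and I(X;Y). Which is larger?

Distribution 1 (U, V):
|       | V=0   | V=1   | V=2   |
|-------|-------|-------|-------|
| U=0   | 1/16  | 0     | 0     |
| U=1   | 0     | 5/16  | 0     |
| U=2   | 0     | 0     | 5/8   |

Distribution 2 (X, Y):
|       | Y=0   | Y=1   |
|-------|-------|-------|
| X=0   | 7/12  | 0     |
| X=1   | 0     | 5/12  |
Distribution 1 (U, V):
Marginal P(U) (row sums):
  P(U=0) = 1/16 + 0 + 0 = 1/16
  P(U=1) = 0 + 5/16 + 0 = 5/16
  P(U=2) = 0 + 0 + 5/8 = 5/8
Marginal P(V) (column sums):
  P(V=0) = 1/16 + 0 + 0 = 1/16
  P(V=1) = 0 + 5/16 + 0 = 5/16
  P(V=2) = 0 + 0 + 5/8 = 5/8

H(U) = -[(1/16)·log₂(1/16) + (5/16)·log₂(5/16) + (5/8)·log₂(5/8)]
  = 0.2500 + 0.5244 + 0.4238
  = 1.1982 bits
H(V) = -[(1/16)·log₂(1/16) + (5/16)·log₂(5/16) + (5/8)·log₂(5/8)]
  = 0.2500 + 0.5244 + 0.4238
  = 1.1982 bits
H(U,V) = -[(1/16)·log₂(1/16) + (5/16)·log₂(5/16) + (5/8)·log₂(5/8)]
  = 0.2500 + 0.5244 + 0.4238
  = 1.1982 bits

I(U;V) = H(U) + H(V) - H(U,V)
  = 1.1982 + 1.1982 - 1.1982
  = 1.1982 bits

Distribution 2 (X, Y):
Marginal P(X) (row sums):
  P(X=0) = 7/12 + 0 = 7/12
  P(X=1) = 0 + 5/12 = 5/12
Marginal P(Y) (column sums):
  P(Y=0) = 7/12 + 0 = 7/12
  P(Y=1) = 0 + 5/12 = 5/12

H(X) = -[(7/12)·log₂(7/12) + (5/12)·log₂(5/12)]
  = 0.4536 + 0.5263
  = 0.9799 bits
H(Y) = -[(7/12)·log₂(7/12) + (5/12)·log₂(5/12)]
  = 0.4536 + 0.5263
  = 0.9799 bits
H(X,Y) = -[(7/12)·log₂(7/12) + (5/12)·log₂(5/12)]
  = 0.4536 + 0.5263
  = 0.9799 bits

I(X;Y) = H(X) + H(Y) - H(X,Y)
  = 0.9799 + 0.9799 - 0.9799
  = 0.9799 bits

I(U;V) = 1.1982 bits > I(X;Y) = 0.9799 bits, so (U, V) has the higher mutual information (stronger dependence).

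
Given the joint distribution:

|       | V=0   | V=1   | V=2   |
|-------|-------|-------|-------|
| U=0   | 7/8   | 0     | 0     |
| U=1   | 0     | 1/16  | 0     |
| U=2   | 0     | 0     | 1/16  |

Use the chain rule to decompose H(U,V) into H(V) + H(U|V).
By the chain rule: H(U,V) = H(V) + H(U|V)

Marginal P(V) (column sums):
  P(V=0) = 7/8 + 0 + 0 = 7/8
  P(V=1) = 0 + 1/16 + 0 = 1/16
  P(V=2) = 0 + 0 + 1/16 = 1/16
H(V) = -[(7/8)·log₂(7/8) + (1/16)·log₂(1/16) + (1/16)·log₂(1/16)]
  = 0.1686 + 0.2500 + 0.2500
  = 0.6686 bits
H(U|V) = -Σ P(U,V)·log₂ P(U|V), where P(U|V) = P(U,V) / P(V)
  (cells with P(U,V) = 0 contribute 0)
  (U=0,V=0): P(U|V) = (7/8)/(7/8) = 1;  -(7/8)·log₂(1) = 0.0000
  (U=1,V=1): P(U|V) = (1/16)/(1/16) = 1;  -(1/16)·log₂(1) = 0.0000
  (U=2,V=2): P(U|V) = (1/16)/(1/16) = 1;  -(1/16)·log₂(1) = 0.0000
H(U|V) = 0.0000 + 0.0000 + 0.0000
  = 0.0000 bits

H(U,V) = H(V) + H(U|V) = 0.6686 + 0.0000 = 0.6686 bits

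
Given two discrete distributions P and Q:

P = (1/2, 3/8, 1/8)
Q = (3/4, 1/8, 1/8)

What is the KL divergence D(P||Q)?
D(P||Q) = Σ P(i) log₂(P(i)/Q(i))
  i=0: (1/2) × log₂((1/2)/(3/4)) = (1/2) × log₂(2/3) = -0.2925
  i=1: (3/8) × log₂((3/8)/(1/8)) = (3/8) × log₂(3) = 0.5944
  i=2: (1/8) × log₂((1/8)/(1/8)) = (1/8) × log₂(1) = 0.0000
D(P||Q) = -0.2925 + 0.5944 + 0.0000
  = 0.3019 bits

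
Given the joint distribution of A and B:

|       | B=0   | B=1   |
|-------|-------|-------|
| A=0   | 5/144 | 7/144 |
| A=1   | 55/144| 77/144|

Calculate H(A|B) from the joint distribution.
Marginal P(B) (column sums):
  P(B=0) = 5/144 + 55/144 = 5/12
  P(B=1) = 7/144 + 77/144 = 7/12

H(A|B) = -Σ P(A,B)·log₂ P(A|B), where P(A|B) = P(A,B) / P(B)
  (A=0,B=0): P(A|B) = (5/144)/(5/12) = 1/12;  -(5/144)·log₂(1/12) = 0.1245
  (A=0,B=1): P(A|B) = (7/144)/(7/12) = 1/12;  -(7/144)·log₂(1/12) = 0.1743
  (A=1,B=0): P(A|B) = (55/144)/(5/12) = 11/12;  -(55/144)·log₂(11/12) = 0.0479
  (A=1,B=1): P(A|B) = (77/144)/(7/12) = 11/12;  -(77/144)·log₂(11/12) = 0.0671
H(A|B) = 0.1245 + 0.1743 + 0.0479 + 0.0671
  = 0.4138 bits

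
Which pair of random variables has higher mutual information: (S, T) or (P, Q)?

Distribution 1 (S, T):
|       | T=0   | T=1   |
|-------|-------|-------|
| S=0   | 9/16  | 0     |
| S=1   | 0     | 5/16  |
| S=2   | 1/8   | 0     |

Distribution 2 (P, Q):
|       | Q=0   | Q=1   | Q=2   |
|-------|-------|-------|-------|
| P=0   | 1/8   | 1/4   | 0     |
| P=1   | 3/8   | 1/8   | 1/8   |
Distribution 1 (S, T):
Marginal P(S) (row sums):
  P(S=0) = 9/16 + 0 = 9/16
  P(S=1) = 0 + 5/16 = 5/16
  P(S=2) = 1/8 + 0 = 1/8
Marginal P(T) (column sums):
  P(T=0) = 9/16 + 0 + 1/8 = 11/16
  P(T=1) = 0 + 5/16 + 0 = 5/16

H(S) = -[(9/16)·log₂(9/16) + (5/16)·log₂(5/16) + (1/8)·log₂(1/8)]
  = 0.4669 + 0.5244 + 0.3750
  = 1.3663 bits
H(T) = -[(11/16)·log₂(11/16) + (5/16)·log₂(5/16)]
  = 0.3716 + 0.5244
  = 0.8960 bits
H(S,T) = -[(9/16)·log₂(9/16) + (5/16)·log₂(5/16) + (1/8)·log₂(1/8)]
  = 0.4669 + 0.5244 + 0.3750
  = 1.3663 bits

I(S;T) = H(S) + H(T) - H(S,T)
  = 1.3663 + 0.8960 - 1.3663
  = 0.8960 bits

Distribution 2 (P, Q):
Marginal P(P) (row sums):
  P(P=0) = 1/8 + 1/4 + 0 = 3/8
  P(P=1) = 3/8 + 1/8 + 1/8 = 5/8
Marginal P(Q) (column sums):
  P(Q=0) = 1/8 + 3/8 = 1/2
  P(Q=1) = 1/4 + 1/8 = 3/8
  P(Q=2) = 0 + 1/8 = 1/8

H(P) = -[(3/8)·log₂(3/8) + (5/8)·log₂(5/8)]
  = 0.5306 + 0.4238
  = 0.9544 bits
H(Q) = -[(1/2)·log₂(1/2) + (3/8)·log₂(3/8) + (1/8)·log₂(1/8)]
  = 0.5000 + 0.5306 + 0.3750
  = 1.4056 bits
H(P,Q) = -[(1/8)·log₂(1/8) + (1/4)·log₂(1/4) + (3/8)·log₂(3/8) + (1/8)·log₂(1/8) + (1/8)·log₂(1/8)]
  = 0.3750 + 0.5000 + 0.5306 + 0.3750 + 0.3750
  = 2.1556 bits

I(P;Q) = H(P) + H(Q) - H(P,Q)
  = 0.9544 + 1.4056 - 2.1556
  = 0.2044 bits

I(S;T) = 0.8960 bits > I(P;Q) = 0.2044 bits, so (S, T) has the higher mutual information (stronger dependence).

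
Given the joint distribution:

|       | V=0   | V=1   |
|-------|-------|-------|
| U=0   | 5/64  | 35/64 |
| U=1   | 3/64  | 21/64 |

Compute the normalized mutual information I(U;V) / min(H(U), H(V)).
Marginal P(U) (row sums):
  P(U=0) = 5/64 + 35/64 = 5/8
  P(U=1) = 3/64 + 21/64 = 3/8
Marginal P(V) (column sums):
  P(V=0) = 5/64 + 3/64 = 1/8
  P(V=1) = 35/64 + 21/64 = 7/8

H(U) = -[(5/8)·log₂(5/8) + (3/8)·log₂(3/8)]
  = 0.4238 + 0.5306
  = 0.9544 bits
H(V) = -[(1/8)·log₂(1/8) + (7/8)·log₂(7/8)]
  = 0.3750 + 0.1686
  = 0.5436 bits
H(U,V) = -[(5/64)·log₂(5/64) + (35/64)·log₂(35/64) + (3/64)·log₂(3/64) + (21/64)·log₂(21/64)]
  = 0.2873 + 0.4762 + 0.2070 + 0.5275
  = 1.4980 bits

I(U;V) = H(U) + H(V) - H(U,V)
  = 0.9544 + 0.5436 - 1.4980
  = 0.0000 bits

min(H(U), H(V)) = min(0.9544, 0.5436) = 0.5436 bits
Normalized MI = 0.0000 / 0.5436 = 0.0000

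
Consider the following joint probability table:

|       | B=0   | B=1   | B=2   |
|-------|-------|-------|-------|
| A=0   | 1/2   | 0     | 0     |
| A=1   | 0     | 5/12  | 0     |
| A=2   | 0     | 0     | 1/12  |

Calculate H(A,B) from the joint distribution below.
H(A,B) = -Σ P(A,B) log₂ P(A,B), summed over the non-zero cells:
H(A,B) = -[(1/2)·log₂(1/2) + (5/12)·log₂(5/12) + (1/12)·log₂(1/12)]
  = 0.5000 + 0.5263 + 0.2987
  = 1.3250 bits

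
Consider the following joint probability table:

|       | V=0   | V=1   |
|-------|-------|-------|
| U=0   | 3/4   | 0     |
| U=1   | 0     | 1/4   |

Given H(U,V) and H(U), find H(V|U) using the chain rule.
From the chain rule: H(U,V) = H(U) + H(V|U)
Therefore: H(V|U) = H(U,V) - H(U)

H(U,V) = -[(3/4)·log₂(3/4) + (1/4)·log₂(1/4)]
  = 0.3113 + 0.5000
  = 0.8113 bits
Marginal P(U) (row sums):
  P(U=0) = 3/4 + 0 = 3/4
  P(U=1) = 0 + 1/4 = 1/4
H(U) = -[(3/4)·log₂(3/4) + (1/4)·log₂(1/4)]
  = 0.3113 + 0.5000
  = 0.8113 bits

H(V|U) = 0.8113 - 0.8113 = 0.0000 bits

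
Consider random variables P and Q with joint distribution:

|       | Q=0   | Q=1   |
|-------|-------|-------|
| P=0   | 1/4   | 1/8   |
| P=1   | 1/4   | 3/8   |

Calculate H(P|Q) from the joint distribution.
Marginal P(Q) (column sums):
  P(Q=0) = 1/4 + 1/4 = 1/2
  P(Q=1) = 1/8 + 3/8 = 1/2

H(P|Q) = -Σ P(P,Q)·log₂ P(P|Q), where P(P|Q) = P(P,Q) / P(Q)
  (P=0,Q=0): P(P|Q) = (1/4)/(1/2) = 1/2;  -(1/4)·log₂(1/2) = 0.2500
  (P=0,Q=1): P(P|Q) = (1/8)/(1/2) = 1/4;  -(1/8)·log₂(1/4) = 0.2500
  (P=1,Q=0): P(P|Q) = (1/4)/(1/2) = 1/2;  -(1/4)·log₂(1/2) = 0.2500
  (P=1,Q=1): P(P|Q) = (3/8)/(1/2) = 3/4;  -(3/8)·log₂(3/4) = 0.1556
H(P|Q) = 0.2500 + 0.2500 + 0.2500 + 0.1556
  = 0.9056 bits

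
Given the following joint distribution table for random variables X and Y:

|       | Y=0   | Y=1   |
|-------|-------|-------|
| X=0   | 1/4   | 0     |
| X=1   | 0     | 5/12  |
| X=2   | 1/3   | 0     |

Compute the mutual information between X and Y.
Marginal P(X) (row sums):
  P(X=0) = 1/4 + 0 = 1/4
  P(X=1) = 0 + 5/12 = 5/12
  P(X=2) = 1/3 + 0 = 1/3
Marginal P(Y) (column sums):
  P(Y=0) = 1/4 + 0 + 1/3 = 7/12
  P(Y=1) = 0 + 5/12 + 0 = 5/12

H(X) = -[(1/4)·log₂(1/4) + (5/12)·log₂(5/12) + (1/3)·log₂(1/3)]
  = 0.5000 + 0.5263 + 0.5283
  = 1.5546 bits
H(Y) = -[(7/12)·log₂(7/12) + (5/12)·log₂(5/12)]
  = 0.4536 + 0.5263
  = 0.9799 bits
H(X,Y) = -[(1/4)·log₂(1/4) + (5/12)·log₂(5/12) + (1/3)·log₂(1/3)]
  = 0.5000 + 0.5263 + 0.5283
  = 1.5546 bits

I(X;Y) = H(X) + H(Y) - H(X,Y)
  = 1.5546 + 0.9799 - 1.5546
  = 0.9799 bits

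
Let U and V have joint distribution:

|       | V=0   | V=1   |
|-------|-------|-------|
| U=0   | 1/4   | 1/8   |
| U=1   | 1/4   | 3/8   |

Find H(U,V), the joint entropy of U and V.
H(U,V) = -Σ P(U,V) log₂ P(U,V), summed over the non-zero cells:
H(U,V) = -[(1/4)·log₂(1/4) + (1/8)·log₂(1/8) + (1/4)·log₂(1/4) + (3/8)·log₂(3/8)]
  = 0.5000 + 0.3750 + 0.5000 + 0.5306
  = 1.9056 bits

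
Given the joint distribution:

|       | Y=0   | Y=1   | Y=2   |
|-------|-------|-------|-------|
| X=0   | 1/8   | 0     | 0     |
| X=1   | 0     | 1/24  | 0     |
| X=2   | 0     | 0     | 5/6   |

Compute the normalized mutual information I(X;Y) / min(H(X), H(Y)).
Marginal P(X) (row sums):
  P(X=0) = 1/8 + 0 + 0 = 1/8
  P(X=1) = 0 + 1/24 + 0 = 1/24
  P(X=2) = 0 + 0 + 5/6 = 5/6
Marginal P(Y) (column sums):
  P(Y=0) = 1/8 + 0 + 0 = 1/8
  P(Y=1) = 0 + 1/24 + 0 = 1/24
  P(Y=2) = 0 + 0 + 5/6 = 5/6

H(X) = -[(1/8)·log₂(1/8) + (1/24)·log₂(1/24) + (5/6)·log₂(5/6)]
  = 0.3750 + 0.1910 + 0.2192
  = 0.7852 bits
H(Y) = -[(1/8)·log₂(1/8) + (1/24)·log₂(1/24) + (5/6)·log₂(5/6)]
  = 0.3750 + 0.1910 + 0.2192
  = 0.7852 bits
H(X,Y) = -[(1/8)·log₂(1/8) + (1/24)·log₂(1/24) + (5/6)·log₂(5/6)]
  = 0.3750 + 0.1910 + 0.2192
  = 0.7852 bits

I(X;Y) = H(X) + H(Y) - H(X,Y)
  = 0.7852 + 0.7852 - 0.7852
  = 0.7852 bits

min(H(X), H(Y)) = min(0.7852, 0.7852) = 0.7852 bits
Normalized MI = 0.7852 / 0.7852 = 1.0000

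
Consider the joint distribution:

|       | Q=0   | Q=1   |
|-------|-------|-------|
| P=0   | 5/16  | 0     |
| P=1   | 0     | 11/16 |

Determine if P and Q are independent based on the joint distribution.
Marginal P(P) (row sums):
  P(P=0) = 5/16 + 0 = 5/16
  P(P=1) = 0 + 11/16 = 11/16
Marginal P(Q) (column sums):
  P(Q=0) = 5/16 + 0 = 5/16
  P(Q=1) = 0 + 11/16 = 11/16

P and Q are independent iff P(P=i,Q=j) = P(P=i)·P(Q=j) for every cell.
  P(P=0)·P(Q=0) = 5/16 × 5/16 = 25/256, but P(P=0,Q=0) = 5/16 ✗

No, P and Q are not independent. Quantitatively, I(P;Q) > 0:

H(P) = -[(5/16)·log₂(5/16) + (11/16)·log₂(11/16)]
  = 0.5244 + 0.3716
  = 0.8960 bits
H(Q) = -[(5/16)·log₂(5/16) + (11/16)·log₂(11/16)]
  = 0.5244 + 0.3716
  = 0.8960 bits
H(P,Q) = -[(5/16)·log₂(5/16) + (11/16)·log₂(11/16)]
  = 0.5244 + 0.3716
  = 0.8960 bits
I(P;Q) = H(P) + H(Q) - H(P,Q) = 0.8960 + 0.8960 - 0.8960 = 0.8960 bits > 0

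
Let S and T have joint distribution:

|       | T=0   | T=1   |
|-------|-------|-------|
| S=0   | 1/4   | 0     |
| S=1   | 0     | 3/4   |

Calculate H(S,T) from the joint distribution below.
H(S,T) = -Σ P(S,T) log₂ P(S,T), summed over the non-zero cells:
H(S,T) = -[(1/4)·log₂(1/4) + (3/4)·log₂(3/4)]
  = 0.5000 + 0.3113
  = 0.8113 bits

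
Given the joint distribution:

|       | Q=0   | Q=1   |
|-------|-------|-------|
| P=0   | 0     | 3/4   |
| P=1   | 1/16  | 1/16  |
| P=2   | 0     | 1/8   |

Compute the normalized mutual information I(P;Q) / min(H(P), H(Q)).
Marginal P(P) (row sums):
  P(P=0) = 0 + 3/4 = 3/4
  P(P=1) = 1/16 + 1/16 = 1/8
  P(P=2) = 0 + 1/8 = 1/8
Marginal P(Q) (column sums):
  P(Q=0) = 0 + 1/16 + 0 = 1/16
  P(Q=1) = 3/4 + 1/16 + 1/8 = 15/16

H(P) = -[(3/4)·log₂(3/4) + (1/8)·log₂(1/8) + (1/8)·log₂(1/8)]
  = 0.3113 + 0.3750 + 0.3750
  = 1.0613 bits
H(Q) = -[(1/16)·log₂(1/16) + (15/16)·log₂(15/16)]
  = 0.2500 + 0.0873
  = 0.3373 bits
H(P,Q) = -[(3/4)·log₂(3/4) + (1/16)·log₂(1/16) + (1/16)·log₂(1/16) + (1/8)·log₂(1/8)]
  = 0.3113 + 0.2500 + 0.2500 + 0.3750
  = 1.1863 bits

I(P;Q) = H(P) + H(Q) - H(P,Q)
  = 1.0613 + 0.3373 - 1.1863
  = 0.2123 bits

min(H(P), H(Q)) = min(1.0613, 0.3373) = 0.3373 bits
Normalized MI = 0.2123 / 0.3373 = 0.6294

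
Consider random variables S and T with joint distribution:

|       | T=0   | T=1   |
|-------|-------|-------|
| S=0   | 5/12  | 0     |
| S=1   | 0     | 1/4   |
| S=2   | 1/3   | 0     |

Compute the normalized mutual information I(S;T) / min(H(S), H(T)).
Marginal P(S) (row sums):
  P(S=0) = 5/12 + 0 = 5/12
  P(S=1) = 0 + 1/4 = 1/4
  P(S=2) = 1/3 + 0 = 1/3
Marginal P(T) (column sums):
  P(T=0) = 5/12 + 0 + 1/3 = 3/4
  P(T=1) = 0 + 1/4 + 0 = 1/4

H(S) = -[(5/12)·log₂(5/12) + (1/4)·log₂(1/4) + (1/3)·log₂(1/3)]
  = 0.5263 + 0.5000 + 0.5283
  = 1.5546 bits
H(T) = -[(3/4)·log₂(3/4) + (1/4)·log₂(1/4)]
  = 0.3113 + 0.5000
  = 0.8113 bits
H(S,T) = -[(5/12)·log₂(5/12) + (1/4)·log₂(1/4) + (1/3)·log₂(1/3)]
  = 0.5263 + 0.5000 + 0.5283
  = 1.5546 bits

I(S;T) = H(S) + H(T) - H(S,T)
  = 1.5546 + 0.8113 - 1.5546
  = 0.8113 bits

min(H(S), H(T)) = min(1.5546, 0.8113) = 0.8113 bits
Normalized MI = 0.8113 / 0.8113 = 1.0000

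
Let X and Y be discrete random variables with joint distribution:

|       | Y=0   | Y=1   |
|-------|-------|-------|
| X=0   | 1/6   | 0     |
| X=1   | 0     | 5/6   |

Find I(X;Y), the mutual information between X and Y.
Marginal P(X) (row sums):
  P(X=0) = 1/6 + 0 = 1/6
  P(X=1) = 0 + 5/6 = 5/6
Marginal P(Y) (column sums):
  P(Y=0) = 1/6 + 0 = 1/6
  P(Y=1) = 0 + 5/6 = 5/6

H(X) = -[(1/6)·log₂(1/6) + (5/6)·log₂(5/6)]
  = 0.4308 + 0.2192
  = 0.6500 bits
H(Y) = -[(1/6)·log₂(1/6) + (5/6)·log₂(5/6)]
  = 0.4308 + 0.2192
  = 0.6500 bits
H(X,Y) = -[(1/6)·log₂(1/6) + (5/6)·log₂(5/6)]
  = 0.4308 + 0.2192
  = 0.6500 bits

I(X;Y) = H(X) + H(Y) - H(X,Y)
  = 0.6500 + 0.6500 - 0.6500
  = 0.6500 bits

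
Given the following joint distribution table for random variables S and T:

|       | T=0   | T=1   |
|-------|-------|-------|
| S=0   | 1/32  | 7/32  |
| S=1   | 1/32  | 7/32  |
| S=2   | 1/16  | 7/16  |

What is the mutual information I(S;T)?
Marginal P(S) (row sums):
  P(S=0) = 1/32 + 7/32 = 1/4
  P(S=1) = 1/32 + 7/32 = 1/4
  P(S=2) = 1/16 + 7/16 = 1/2
Marginal P(T) (column sums):
  P(T=0) = 1/32 + 1/32 + 1/16 = 1/8
  P(T=1) = 7/32 + 7/32 + 7/16 = 7/8

H(S) = -[(1/4)·log₂(1/4) + (1/4)·log₂(1/4) + (1/2)·log₂(1/2)]
  = 0.5000 + 0.5000 + 0.5000
  = 1.5000 bits
H(T) = -[(1/8)·log₂(1/8) + (7/8)·log₂(7/8)]
  = 0.3750 + 0.1686
  = 0.5436 bits
H(S,T) = -[(1/32)·log₂(1/32) + (7/32)·log₂(7/32) + (1/32)·log₂(1/32) + (7/32)·log₂(7/32) + (1/16)·log₂(1/16) + (7/16)·log₂(7/16)]
  = 0.1563 + 0.4796 + 0.1563 + 0.4796 + 0.2500 + 0.5218
  = 2.0436 bits

I(S;T) = H(S) + H(T) - H(S,T)
  = 1.5000 + 0.5436 - 2.0436
  = 0.0000 bits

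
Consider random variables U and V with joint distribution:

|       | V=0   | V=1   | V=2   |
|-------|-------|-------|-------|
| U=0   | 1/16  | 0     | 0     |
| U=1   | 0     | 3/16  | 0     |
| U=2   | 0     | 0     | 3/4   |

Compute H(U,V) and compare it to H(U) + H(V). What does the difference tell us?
Marginal P(U) (row sums):
  P(U=0) = 1/16 + 0 + 0 = 1/16
  P(U=1) = 0 + 3/16 + 0 = 3/16
  P(U=2) = 0 + 0 + 3/4 = 3/4
Marginal P(V) (column sums):
  P(V=0) = 1/16 + 0 + 0 = 1/16
  P(V=1) = 0 + 3/16 + 0 = 3/16
  P(V=2) = 0 + 0 + 3/4 = 3/4

H(U,V) = -[(1/16)·log₂(1/16) + (3/16)·log₂(3/16) + (3/4)·log₂(3/4)]
  = 0.2500 + 0.4528 + 0.3113
  = 1.0141 bits
H(U) = -[(1/16)·log₂(1/16) + (3/16)·log₂(3/16) + (3/4)·log₂(3/4)]
  = 0.2500 + 0.4528 + 0.3113
  = 1.0141 bits
H(V) = -[(1/16)·log₂(1/16) + (3/16)·log₂(3/16) + (3/4)·log₂(3/4)]
  = 0.2500 + 0.4528 + 0.3113
  = 1.0141 bits

H(U) + H(V) = 1.0141 + 1.0141 = 2.0282 bits
Difference: H(U) + H(V) - H(U,V) = 2.0282 - 1.0141 = 1.0141 bits = I(U;V)

The difference is the mutual information; it is positive here, so U and V are dependent (knowing one reduces uncertainty about the other by 1.0141 bits).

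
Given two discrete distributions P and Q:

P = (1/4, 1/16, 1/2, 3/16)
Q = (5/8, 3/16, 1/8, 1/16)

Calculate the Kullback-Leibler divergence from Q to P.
D(P||Q) = Σ P(i) log₂(P(i)/Q(i))
  i=0: (1/4) × log₂((1/4)/(5/8)) = (1/4) × log₂(2/5) = -0.3305
  i=1: (1/16) × log₂((1/16)/(3/16)) = (1/16) × log₂(1/3) = -0.0991
  i=2: (1/2) × log₂((1/2)/(1/8)) = (1/2) × log₂(4) = 1.0000
  i=3: (3/16) × log₂((3/16)/(1/16)) = (3/16) × log₂(3) = 0.2972
D(P||Q) = -0.3305 - 0.0991 + 1.0000 + 0.2972
  = 0.8676 bits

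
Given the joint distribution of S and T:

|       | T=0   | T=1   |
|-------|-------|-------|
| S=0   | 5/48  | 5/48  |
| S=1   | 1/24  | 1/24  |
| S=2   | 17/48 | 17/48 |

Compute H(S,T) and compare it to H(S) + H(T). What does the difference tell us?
Marginal P(S) (row sums):
  P(S=0) = 5/48 + 5/48 = 5/24
  P(S=1) = 1/24 + 1/24 = 1/12
  P(S=2) = 17/48 + 17/48 = 17/24
Marginal P(T) (column sums):
  P(T=0) = 5/48 + 1/24 + 17/48 = 1/2
  P(T=1) = 5/48 + 1/24 + 17/48 = 1/2

H(S,T) = -[(5/48)·log₂(5/48) + (5/48)·log₂(5/48) + (1/24)·log₂(1/24) + (1/24)·log₂(1/24) + (17/48)·log₂(17/48) + (17/48)·log₂(17/48)]
  = 0.3399 + 0.3399 + 0.1910 + 0.1910 + 0.5304 + 0.5304
  = 2.1226 bits
H(S) = -[(5/24)·log₂(5/24) + (1/12)·log₂(1/12) + (17/24)·log₂(17/24)]
  = 0.4715 + 0.2987 + 0.3524
  = 1.1226 bits
H(T) = -[(1/2)·log₂(1/2) + (1/2)·log₂(1/2)]
  = 0.5000 + 0.5000
  = 1.0000 bits

H(S) + H(T) = 1.1226 + 1.0000 = 2.1226 bits
Difference: H(S) + H(T) - H(S,T) = 2.1226 - 2.1226 = 0.0000 bits = I(S;T)

The difference is the mutual information; it is 0 here, so S and T are independent (the joint entropy equals the sum of the marginal entropies).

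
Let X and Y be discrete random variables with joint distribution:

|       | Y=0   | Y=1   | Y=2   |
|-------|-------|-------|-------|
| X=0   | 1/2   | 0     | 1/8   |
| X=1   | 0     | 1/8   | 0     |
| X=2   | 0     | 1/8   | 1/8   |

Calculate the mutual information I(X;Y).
Marginal P(X) (row sums):
  P(X=0) = 1/2 + 0 + 1/8 = 5/8
  P(X=1) = 0 + 1/8 + 0 = 1/8
  P(X=2) = 0 + 1/8 + 1/8 = 1/4
Marginal P(Y) (column sums):
  P(Y=0) = 1/2 + 0 + 0 = 1/2
  P(Y=1) = 0 + 1/8 + 1/8 = 1/4
  P(Y=2) = 1/8 + 0 + 1/8 = 1/4

H(X) = -[(5/8)·log₂(5/8) + (1/8)·log₂(1/8) + (1/4)·log₂(1/4)]
  = 0.4238 + 0.3750 + 0.5000
  = 1.2988 bits
H(Y) = -[(1/2)·log₂(1/2) + (1/4)·log₂(1/4) + (1/4)·log₂(1/4)]
  = 0.5000 + 0.5000 + 0.5000
  = 1.5000 bits
H(X,Y) = -[(1/2)·log₂(1/2) + (1/8)·log₂(1/8) + (1/8)·log₂(1/8) + (1/8)·log₂(1/8) + (1/8)·log₂(1/8)]
  = 0.5000 + 0.3750 + 0.3750 + 0.3750 + 0.3750
  = 2.0000 bits

I(X;Y) = H(X) + H(Y) - H(X,Y)
  = 1.2988 + 1.5000 - 2.0000
  = 0.7988 bits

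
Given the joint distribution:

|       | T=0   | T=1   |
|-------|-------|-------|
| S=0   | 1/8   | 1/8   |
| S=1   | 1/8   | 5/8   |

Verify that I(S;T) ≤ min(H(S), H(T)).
Marginal P(S) (row sums):
  P(S=0) = 1/8 + 1/8 = 1/4
  P(S=1) = 1/8 + 5/8 = 3/4
Marginal P(T) (column sums):
  P(T=0) = 1/8 + 1/8 = 1/4
  P(T=1) = 1/8 + 5/8 = 3/4

H(S) = -[(1/4)·log₂(1/4) + (3/4)·log₂(3/4)]
  = 0.5000 + 0.3113
  = 0.8113 bits
H(T) = -[(1/4)·log₂(1/4) + (3/4)·log₂(3/4)]
  = 0.5000 + 0.3113
  = 0.8113 bits
H(S,T) = -[(1/8)·log₂(1/8) + (1/8)·log₂(1/8) + (1/8)·log₂(1/8) + (5/8)·log₂(5/8)]
  = 0.3750 + 0.3750 + 0.3750 + 0.4238
  = 1.5488 bits

I(S;T) = H(S) + H(T) - H(S,T)
  = 0.8113 + 0.8113 - 1.5488
  = 0.0738 bits

min(H(S), H(T)) = min(0.8113, 0.8113) = 0.8113 bits
Since 0.0738 ≤ 0.8113, the bound is satisfied ✓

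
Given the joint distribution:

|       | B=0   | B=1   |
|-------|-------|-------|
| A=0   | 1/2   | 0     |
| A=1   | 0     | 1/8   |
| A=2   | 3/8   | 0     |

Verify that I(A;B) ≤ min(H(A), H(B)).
Marginal P(A) (row sums):
  P(A=0) = 1/2 + 0 = 1/2
  P(A=1) = 0 + 1/8 = 1/8
  P(A=2) = 3/8 + 0 = 3/8
Marginal P(B) (column sums):
  P(B=0) = 1/2 + 0 + 3/8 = 7/8
  P(B=1) = 0 + 1/8 + 0 = 1/8

H(A) = -[(1/2)·log₂(1/2) + (1/8)·log₂(1/8) + (3/8)·log₂(3/8)]
  = 0.5000 + 0.3750 + 0.5306
  = 1.4056 bits
H(B) = -[(7/8)·log₂(7/8) + (1/8)·log₂(1/8)]
  = 0.1686 + 0.3750
  = 0.5436 bits
H(A,B) = -[(1/2)·log₂(1/2) + (1/8)·log₂(1/8) + (3/8)·log₂(3/8)]
  = 0.5000 + 0.3750 + 0.5306
  = 1.4056 bits

I(A;B) = H(A) + H(B) - H(A,B)
  = 1.4056 + 0.5436 - 1.4056
  = 0.5436 bits

min(H(A), H(B)) = min(1.4056, 0.5436) = 0.5436 bits
Since 0.5436 ≤ 0.5436, the bound is satisfied ✓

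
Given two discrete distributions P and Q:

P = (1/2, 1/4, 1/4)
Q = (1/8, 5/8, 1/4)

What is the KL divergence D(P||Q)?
D(P||Q) = Σ P(i) log₂(P(i)/Q(i))
  i=0: (1/2) × log₂((1/2)/(1/8)) = (1/2) × log₂(4) = 1.0000
  i=1: (1/4) × log₂((1/4)/(5/8)) = (1/4) × log₂(2/5) = -0.3305
  i=2: (1/4) × log₂((1/4)/(1/4)) = (1/4) × log₂(1) = 0.0000
D(P||Q) = 1.0000 - 0.3305 + 0.0000
  = 0.6695 bits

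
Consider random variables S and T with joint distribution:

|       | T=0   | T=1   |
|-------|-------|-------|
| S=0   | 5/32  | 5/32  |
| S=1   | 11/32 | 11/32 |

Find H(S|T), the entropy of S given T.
Marginal P(T) (column sums):
  P(T=0) = 5/32 + 11/32 = 1/2
  P(T=1) = 5/32 + 11/32 = 1/2

H(S|T) = -Σ P(S,T)·log₂ P(S|T), where P(S|T) = P(S,T) / P(T)
  (S=0,T=0): P(S|T) = (5/32)/(1/2) = 5/16;  -(5/32)·log₂(5/16) = 0.2622
  (S=0,T=1): P(S|T) = (5/32)/(1/2) = 5/16;  -(5/32)·log₂(5/16) = 0.2622
  (S=1,T=0): P(S|T) = (11/32)/(1/2) = 11/16;  -(11/32)·log₂(11/16) = 0.1858
  (S=1,T=1): P(S|T) = (11/32)/(1/2) = 11/16;  -(11/32)·log₂(11/16) = 0.1858
H(S|T) = 0.2622 + 0.2622 + 0.1858 + 0.1858
  = 0.8960 bits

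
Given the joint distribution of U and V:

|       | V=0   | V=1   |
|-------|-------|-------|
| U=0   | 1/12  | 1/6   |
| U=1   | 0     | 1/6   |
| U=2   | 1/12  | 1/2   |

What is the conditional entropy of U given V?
Marginal P(V) (column sums):
  P(V=0) = 1/12 + 0 + 1/12 = 1/6
  P(V=1) = 1/6 + 1/6 + 1/2 = 5/6

H(U|V) = -Σ P(U,V)·log₂ P(U|V), where P(U|V) = P(U,V) / P(V)
  (cells with P(U,V) = 0 contribute 0)
  (U=0,V=0): P(U|V) = (1/12)/(1/6) = 1/2;  -(1/12)·log₂(1/2) = 0.0833
  (U=0,V=1): P(U|V) = (1/6)/(5/6) = 1/5;  -(1/6)·log₂(1/5) = 0.3870
  (U=1,V=1): P(U|V) = (1/6)/(5/6) = 1/5;  -(1/6)·log₂(1/5) = 0.3870
  (U=2,V=0): P(U|V) = (1/12)/(1/6) = 1/2;  -(1/12)·log₂(1/2) = 0.0833
  (U=2,V=1): P(U|V) = (1/2)/(5/6) = 3/5;  -(1/2)·log₂(3/5) = 0.3685
H(U|V) = 0.0833 + 0.3870 + 0.3870 + 0.0833 + 0.3685
  = 1.3091 bits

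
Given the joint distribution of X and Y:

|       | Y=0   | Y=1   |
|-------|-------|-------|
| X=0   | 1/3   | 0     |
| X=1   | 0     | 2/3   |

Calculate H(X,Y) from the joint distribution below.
H(X,Y) = -Σ P(X,Y) log₂ P(X,Y), summed over the non-zero cells:
H(X,Y) = -[(1/3)·log₂(1/3) + (2/3)·log₂(2/3)]
  = 0.5283 + 0.3900
  = 0.9183 bits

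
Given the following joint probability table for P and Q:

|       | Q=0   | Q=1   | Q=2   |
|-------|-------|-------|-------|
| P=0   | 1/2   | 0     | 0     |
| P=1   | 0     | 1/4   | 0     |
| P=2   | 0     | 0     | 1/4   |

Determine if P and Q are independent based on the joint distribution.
Marginal P(P) (row sums):
  P(P=0) = 1/2 + 0 + 0 = 1/2
  P(P=1) = 0 + 1/4 + 0 = 1/4
  P(P=2) = 0 + 0 + 1/4 = 1/4
Marginal P(Q) (column sums):
  P(Q=0) = 1/2 + 0 + 0 = 1/2
  P(Q=1) = 0 + 1/4 + 0 = 1/4
  P(Q=2) = 0 + 0 + 1/4 = 1/4

P and Q are independent iff P(P=i,Q=j) = P(P=i)·P(Q=j) for every cell.
  P(P=0)·P(Q=0) = 1/2 × 1/2 = 1/4, but P(P=0,Q=0) = 1/2 ✗

No, P and Q are not independent. Quantitatively, I(P;Q) > 0:

H(P) = -[(1/2)·log₂(1/2) + (1/4)·log₂(1/4) + (1/4)·log₂(1/4)]
  = 0.5000 + 0.5000 + 0.5000
  = 1.5000 bits
H(Q) = -[(1/2)·log₂(1/2) + (1/4)·log₂(1/4) + (1/4)·log₂(1/4)]
  = 0.5000 + 0.5000 + 0.5000
  = 1.5000 bits
H(P,Q) = -[(1/2)·log₂(1/2) + (1/4)·log₂(1/4) + (1/4)·log₂(1/4)]
  = 0.5000 + 0.5000 + 0.5000
  = 1.5000 bits
I(P;Q) = H(P) + H(Q) - H(P,Q) = 1.5000 + 1.5000 - 1.5000 = 1.5000 bits > 0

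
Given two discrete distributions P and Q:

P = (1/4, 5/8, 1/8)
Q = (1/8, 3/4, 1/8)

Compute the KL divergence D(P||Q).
D(P||Q) = Σ P(i) log₂(P(i)/Q(i))
  i=0: (1/4) × log₂((1/4)/(1/8)) = (1/4) × log₂(2) = 0.2500
  i=1: (5/8) × log₂((5/8)/(3/4)) = (5/8) × log₂(5/6) = -0.1644
  i=2: (1/8) × log₂((1/8)/(1/8)) = (1/8) × log₂(1) = 0.0000
D(P||Q) = 0.2500 - 0.1644 + 0.0000
  = 0.0856 bits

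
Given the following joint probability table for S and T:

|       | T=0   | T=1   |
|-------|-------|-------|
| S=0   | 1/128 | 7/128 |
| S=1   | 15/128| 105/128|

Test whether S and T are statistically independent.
Marginal P(S) (row sums):
  P(S=0) = 1/128 + 7/128 = 1/16
  P(S=1) = 15/128 + 105/128 = 15/16
Marginal P(T) (column sums):
  P(T=0) = 1/128 + 15/128 = 1/8
  P(T=1) = 7/128 + 105/128 = 7/8

S and T are independent iff P(S=i,T=j) = P(S=i)·P(T=j) for every cell.
  P(S=0)·P(T=0) = 1/16 × 1/8 = 1/128 = P(S=0,T=0) ✓
  P(S=0)·P(T=1) = 1/16 × 7/8 = 7/128 = P(S=0,T=1) ✓
  P(S=1)·P(T=0) = 15/16 × 1/8 = 15/128 = P(S=1,T=0) ✓
  P(S=1)·P(T=1) = 15/16 × 7/8 = 105/128 = P(S=1,T=1) ✓

Yes, S and T are independent: every cell factors, so I(S;T) = 0 bits.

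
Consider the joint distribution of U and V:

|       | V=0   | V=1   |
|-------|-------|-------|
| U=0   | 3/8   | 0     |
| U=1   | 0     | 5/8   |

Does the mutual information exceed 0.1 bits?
Marginal P(U) (row sums):
  P(U=0) = 3/8 + 0 = 3/8
  P(U=1) = 0 + 5/8 = 5/8
Marginal P(V) (column sums):
  P(V=0) = 3/8 + 0 = 3/8
  P(V=1) = 0 + 5/8 = 5/8

H(U) = -[(3/8)·log₂(3/8) + (5/8)·log₂(5/8)]
  = 0.5306 + 0.4238
  = 0.9544 bits
H(V) = -[(3/8)·log₂(3/8) + (5/8)·log₂(5/8)]
  = 0.5306 + 0.4238
  = 0.9544 bits
H(U,V) = -[(3/8)·log₂(3/8) + (5/8)·log₂(5/8)]
  = 0.5306 + 0.4238
  = 0.9544 bits

I(U;V) = H(U) + H(V) - H(U,V)
  = 0.9544 + 0.9544 - 0.9544
  = 0.9544 bits

Yes. I(U;V) = 0.9544 bits, which is > 0.1 bits.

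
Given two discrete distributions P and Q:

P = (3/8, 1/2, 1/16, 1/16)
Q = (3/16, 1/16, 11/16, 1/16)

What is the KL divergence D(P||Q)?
D(P||Q) = Σ P(i) log₂(P(i)/Q(i))
  i=0: (3/8) × log₂((3/8)/(3/16)) = (3/8) × log₂(2) = 0.3750
  i=1: (1/2) × log₂((1/2)/(1/16)) = (1/2) × log₂(8) = 1.5000
  i=2: (1/16) × log₂((1/16)/(11/16)) = (1/16) × log₂(1/11) = -0.2162
  i=3: (1/16) × log₂((1/16)/(1/16)) = (1/16) × log₂(1) = 0.0000
D(P||Q) = 0.3750 + 1.5000 - 0.2162 + 0.0000
  = 1.6588 bits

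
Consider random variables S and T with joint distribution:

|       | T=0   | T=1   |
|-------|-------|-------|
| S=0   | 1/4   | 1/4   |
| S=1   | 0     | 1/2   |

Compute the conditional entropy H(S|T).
Marginal P(T) (column sums):
  P(T=0) = 1/4 + 0 = 1/4
  P(T=1) = 1/4 + 1/2 = 3/4

H(S|T) = -Σ P(S,T)·log₂ P(S|T), where P(S|T) = P(S,T) / P(T)
  (cells with P(S,T) = 0 contribute 0)
  (S=0,T=0): P(S|T) = (1/4)/(1/4) = 1;  -(1/4)·log₂(1) = 0.0000
  (S=0,T=1): P(S|T) = (1/4)/(3/4) = 1/3;  -(1/4)·log₂(1/3) = 0.3962
  (S=1,T=1): P(S|T) = (1/2)/(3/4) = 2/3;  -(1/2)·log₂(2/3) = 0.2925
H(S|T) = 0.0000 + 0.3962 + 0.2925
  = 0.6887 bits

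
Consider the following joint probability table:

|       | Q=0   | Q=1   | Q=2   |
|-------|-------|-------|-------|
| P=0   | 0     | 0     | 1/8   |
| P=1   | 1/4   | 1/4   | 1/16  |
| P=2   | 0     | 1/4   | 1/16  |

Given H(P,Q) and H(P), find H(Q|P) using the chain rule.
From the chain rule: H(P,Q) = H(P) + H(Q|P)
Therefore: H(Q|P) = H(P,Q) - H(P)

H(P,Q) = -[(1/8)·log₂(1/8) + (1/4)·log₂(1/4) + (1/4)·log₂(1/4) + (1/16)·log₂(1/16) + (1/4)·log₂(1/4) + (1/16)·log₂(1/16)]
  = 0.3750 + 0.5000 + 0.5000 + 0.2500 + 0.5000 + 0.2500
  = 2.3750 bits
Marginal P(P) (row sums):
  P(P=0) = 0 + 0 + 1/8 = 1/8
  P(P=1) = 1/4 + 1/4 + 1/16 = 9/16
  P(P=2) = 0 + 1/4 + 1/16 = 5/16
H(P) = -[(1/8)·log₂(1/8) + (9/16)·log₂(9/16) + (5/16)·log₂(5/16)]
  = 0.3750 + 0.4669 + 0.5244
  = 1.3663 bits

H(Q|P) = 2.3750 - 1.3663 = 1.0087 bits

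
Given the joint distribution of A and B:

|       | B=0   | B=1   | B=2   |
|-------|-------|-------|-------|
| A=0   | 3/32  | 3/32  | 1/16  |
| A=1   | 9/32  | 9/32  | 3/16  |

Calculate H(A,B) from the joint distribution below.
H(A,B) = -Σ P(A,B) log₂ P(A,B), summed over the non-zero cells:
H(A,B) = -[(3/32)·log₂(3/32) + (3/32)·log₂(3/32) + (1/16)·log₂(1/16) + (9/32)·log₂(9/32) + (9/32)·log₂(9/32) + (3/16)·log₂(3/16)]
  = 0.3202 + 0.3202 + 0.2500 + 0.5147 + 0.5147 + 0.4528
  = 2.3726 bits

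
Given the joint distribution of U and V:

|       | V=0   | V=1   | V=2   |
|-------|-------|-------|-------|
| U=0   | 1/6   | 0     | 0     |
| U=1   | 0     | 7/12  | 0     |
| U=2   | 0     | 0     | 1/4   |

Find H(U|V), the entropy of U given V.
Marginal P(V) (column sums):
  P(V=0) = 1/6 + 0 + 0 = 1/6
  P(V=1) = 0 + 7/12 + 0 = 7/12
  P(V=2) = 0 + 0 + 1/4 = 1/4

H(U|V) = -Σ P(U,V)·log₂ P(U|V), where P(U|V) = P(U,V) / P(V)
  (cells with P(U,V) = 0 contribute 0)
  (U=0,V=0): P(U|V) = (1/6)/(1/6) = 1;  -(1/6)·log₂(1) = 0.0000
  (U=1,V=1): P(U|V) = (7/12)/(7/12) = 1;  -(7/12)·log₂(1) = 0.0000
  (U=2,V=2): P(U|V) = (1/4)/(1/4) = 1;  -(1/4)·log₂(1) = 0.0000
H(U|V) = 0.0000 + 0.0000 + 0.0000
  = 0.0000 bits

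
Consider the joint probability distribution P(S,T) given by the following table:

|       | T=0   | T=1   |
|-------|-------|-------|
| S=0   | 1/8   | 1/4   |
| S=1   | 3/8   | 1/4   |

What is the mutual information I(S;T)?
Marginal P(S) (row sums):
  P(S=0) = 1/8 + 1/4 = 3/8
  P(S=1) = 3/8 + 1/4 = 5/8
Marginal P(T) (column sums):
  P(T=0) = 1/8 + 3/8 = 1/2
  P(T=1) = 1/4 + 1/4 = 1/2

H(S) = -[(3/8)·log₂(3/8) + (5/8)·log₂(5/8)]
  = 0.5306 + 0.4238
  = 0.9544 bits
H(T) = -[(1/2)·log₂(1/2) + (1/2)·log₂(1/2)]
  = 0.5000 + 0.5000
  = 1.0000 bits
H(S,T) = -[(1/8)·log₂(1/8) + (1/4)·log₂(1/4) + (3/8)·log₂(3/8) + (1/4)·log₂(1/4)]
  = 0.3750 + 0.5000 + 0.5306 + 0.5000
  = 1.9056 bits

I(S;T) = H(S) + H(T) - H(S,T)
  = 0.9544 + 1.0000 - 1.9056
  = 0.0488 bits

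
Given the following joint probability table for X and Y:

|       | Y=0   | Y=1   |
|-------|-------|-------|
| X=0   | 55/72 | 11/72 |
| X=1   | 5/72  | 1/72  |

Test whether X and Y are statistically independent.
Marginal P(X) (row sums):
  P(X=0) = 55/72 + 11/72 = 11/12
  P(X=1) = 5/72 + 1/72 = 1/12
Marginal P(Y) (column sums):
  P(Y=0) = 55/72 + 5/72 = 5/6
  P(Y=1) = 11/72 + 1/72 = 1/6

X and Y are independent iff P(X=i,Y=j) = P(X=i)·P(Y=j) for every cell.
  P(X=0)·P(Y=0) = 11/12 × 5/6 = 55/72 = P(X=0,Y=0) ✓
  P(X=0)·P(Y=1) = 11/12 × 1/6 = 11/72 = P(X=0,Y=1) ✓
  P(X=1)·P(Y=0) = 1/12 × 5/6 = 5/72 = P(X=1,Y=0) ✓
  P(X=1)·P(Y=1) = 1/12 × 1/6 = 1/72 = P(X=1,Y=1) ✓

Yes, X and Y are independent: every cell factors, so I(X;Y) = 0 bits.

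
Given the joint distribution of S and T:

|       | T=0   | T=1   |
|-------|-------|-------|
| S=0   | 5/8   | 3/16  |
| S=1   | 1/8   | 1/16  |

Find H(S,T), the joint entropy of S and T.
H(S,T) = -Σ P(S,T) log₂ P(S,T), summed over the non-zero cells:
H(S,T) = -[(5/8)·log₂(5/8) + (3/16)·log₂(3/16) + (1/8)·log₂(1/8) + (1/16)·log₂(1/16)]
  = 0.4238 + 0.4528 + 0.3750 + 0.2500
  = 1.5016 bits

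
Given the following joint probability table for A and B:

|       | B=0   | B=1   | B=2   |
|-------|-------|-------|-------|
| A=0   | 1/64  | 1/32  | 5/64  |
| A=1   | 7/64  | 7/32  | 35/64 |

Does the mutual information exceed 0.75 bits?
Marginal P(A) (row sums):
  P(A=0) = 1/64 + 1/32 + 5/64 = 1/8
  P(A=1) = 7/64 + 7/32 + 35/64 = 7/8
Marginal P(B) (column sums):
  P(B=0) = 1/64 + 7/64 = 1/8
  P(B=1) = 1/32 + 7/32 = 1/4
  P(B=2) = 5/64 + 35/64 = 5/8

H(A) = -[(1/8)·log₂(1/8) + (7/8)·log₂(7/8)]
  = 0.3750 + 0.1686
  = 0.5436 bits
H(B) = -[(1/8)·log₂(1/8) + (1/4)·log₂(1/4) + (5/8)·log₂(5/8)]
  = 0.3750 + 0.5000 + 0.4238
  = 1.2988 bits
H(A,B) = -[(1/64)·log₂(1/64) + (1/32)·log₂(1/32) + (5/64)·log₂(5/64) + (7/64)·log₂(7/64) + (7/32)·log₂(7/32) + (35/64)·log₂(35/64)]
  = 0.0938 + 0.1563 + 0.2873 + 0.3492 + 0.4796 + 0.4762
  = 1.8424 bits

I(A;B) = H(A) + H(B) - H(A,B)
  = 0.5436 + 1.2988 - 1.8424
  = 0.0000 bits

No. I(A;B) = 0.0000 bits, which is ≤ 0.75 bits.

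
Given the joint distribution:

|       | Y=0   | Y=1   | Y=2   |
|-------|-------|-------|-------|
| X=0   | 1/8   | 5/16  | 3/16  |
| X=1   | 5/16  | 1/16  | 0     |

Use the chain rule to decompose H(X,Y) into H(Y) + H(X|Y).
By the chain rule: H(X,Y) = H(Y) + H(X|Y)

Marginal P(Y) (column sums):
  P(Y=0) = 1/8 + 5/16 = 7/16
  P(Y=1) = 5/16 + 1/16 = 3/8
  P(Y=2) = 3/16 + 0 = 3/16
H(Y) = -[(7/16)·log₂(7/16) + (3/8)·log₂(3/8) + (3/16)·log₂(3/16)]
  = 0.5218 + 0.5306 + 0.4528
  = 1.5052 bits
H(X|Y) = -Σ P(X,Y)·log₂ P(X|Y), where P(X|Y) = P(X,Y) / P(Y)
  (cells with P(X,Y) = 0 contribute 0)
  (X=0,Y=0): P(X|Y) = (1/8)/(7/16) = 2/7;  -(1/8)·log₂(2/7) = 0.2259
  (X=0,Y=1): P(X|Y) = (5/16)/(3/8) = 5/6;  -(5/16)·log₂(5/6) = 0.0822
  (X=0,Y=2): P(X|Y) = (3/16)/(3/16) = 1;  -(3/16)·log₂(1) = 0.0000
  (X=1,Y=0): P(X|Y) = (5/16)/(7/16) = 5/7;  -(5/16)·log₂(5/7) = 0.1517
  (X=1,Y=1): P(X|Y) = (1/16)/(3/8) = 1/6;  -(1/16)·log₂(1/6) = 0.1616
H(X|Y) = 0.2259 + 0.0822 + 0.0000 + 0.1517 + 0.1616
  = 0.6214 bits

H(X,Y) = H(Y) + H(X|Y) = 1.5052 + 0.6214 = 2.1266 bits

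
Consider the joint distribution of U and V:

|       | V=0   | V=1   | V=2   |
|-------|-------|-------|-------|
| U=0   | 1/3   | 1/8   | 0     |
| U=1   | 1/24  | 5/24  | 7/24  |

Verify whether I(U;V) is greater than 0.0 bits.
Marginal P(U) (row sums):
  P(U=0) = 1/3 + 1/8 + 0 = 11/24
  P(U=1) = 1/24 + 5/24 + 7/24 = 13/24
Marginal P(V) (column sums):
  P(V=0) = 1/3 + 1/24 = 3/8
  P(V=1) = 1/8 + 5/24 = 1/3
  P(V=2) = 0 + 7/24 = 7/24

H(U) = -[(11/24)·log₂(11/24) + (13/24)·log₂(13/24)]
  = 0.5159 + 0.4791
  = 0.9950 bits
H(V) = -[(3/8)·log₂(3/8) + (1/3)·log₂(1/3) + (7/24)·log₂(7/24)]
  = 0.5306 + 0.5283 + 0.5185
  = 1.5774 bits
H(U,V) = -[(1/3)·log₂(1/3) + (1/8)·log₂(1/8) + (1/24)·log₂(1/24) + (5/24)·log₂(5/24) + (7/24)·log₂(7/24)]
  = 0.5283 + 0.3750 + 0.1910 + 0.4715 + 0.5185
  = 2.0843 bits

I(U;V) = H(U) + H(V) - H(U,V)
  = 0.9950 + 1.5774 - 2.0843
  = 0.4881 bits

Yes. I(U;V) = 0.4881 bits, which is > 0.0 bits.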